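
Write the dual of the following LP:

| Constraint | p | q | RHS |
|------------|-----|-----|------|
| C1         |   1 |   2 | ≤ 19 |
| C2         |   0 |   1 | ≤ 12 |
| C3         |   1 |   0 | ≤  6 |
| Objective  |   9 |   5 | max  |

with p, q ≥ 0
Minimize: z = 19y1 + 12y2 + 6y3

Subject to:
  C1: -y1 - y3 ≤ -9
  C2: -2y1 - y2 ≤ -5
  y1, y2, y3 ≥ 0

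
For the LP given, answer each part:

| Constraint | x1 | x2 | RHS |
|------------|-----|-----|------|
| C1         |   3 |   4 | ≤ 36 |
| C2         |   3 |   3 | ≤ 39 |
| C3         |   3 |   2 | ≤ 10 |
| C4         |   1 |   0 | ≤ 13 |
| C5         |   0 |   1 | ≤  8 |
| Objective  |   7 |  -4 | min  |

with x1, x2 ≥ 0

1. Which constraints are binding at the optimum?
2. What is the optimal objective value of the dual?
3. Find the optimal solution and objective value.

1. C3, x1 ≥ 0
2. -20 (by strong duality, equal to the primal optimum)
3. x1 = 0, x2 = 5, z = -20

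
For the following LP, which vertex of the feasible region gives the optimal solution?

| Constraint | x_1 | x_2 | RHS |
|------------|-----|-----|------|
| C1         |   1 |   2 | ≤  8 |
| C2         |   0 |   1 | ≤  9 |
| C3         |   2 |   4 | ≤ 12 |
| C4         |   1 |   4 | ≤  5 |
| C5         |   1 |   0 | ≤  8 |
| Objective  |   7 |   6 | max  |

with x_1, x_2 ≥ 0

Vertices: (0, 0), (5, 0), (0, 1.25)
(5, 0) with z = 35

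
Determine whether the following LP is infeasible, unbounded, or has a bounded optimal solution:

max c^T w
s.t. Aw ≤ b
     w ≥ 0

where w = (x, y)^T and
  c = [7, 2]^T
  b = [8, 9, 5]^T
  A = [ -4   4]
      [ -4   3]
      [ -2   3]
Feasible point: (0, 0) satisfies every constraint, so the LP is feasible.
Direction d = (1, 0): for each constraint row a, a·d ≤ 0 —
  (-4)(1) + (4)(0) = -4 ≤ 0
  (-4)(1) + (3)(0) = -4 ≤ 0
  (-2)(1) + (3)(0) = -2 ≤ 0
and d ≥ 0, so (0, 0) + t·d stays feasible for every t ≥ 0. Along this ray z = 7x + 2y changes by 7 per unit t, so z → +∞.

Unbounded — the objective can increase without bound over the feasible region.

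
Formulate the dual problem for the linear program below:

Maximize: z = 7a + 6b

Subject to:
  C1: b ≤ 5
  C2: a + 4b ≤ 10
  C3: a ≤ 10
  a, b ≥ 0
Minimize: z = 5y1 + 10y2 + 10y3

Subject to:
  C1: -y2 - y3 ≤ -7
  C2: -y1 - 4y2 ≤ -6
  y1, y2, y3 ≥ 0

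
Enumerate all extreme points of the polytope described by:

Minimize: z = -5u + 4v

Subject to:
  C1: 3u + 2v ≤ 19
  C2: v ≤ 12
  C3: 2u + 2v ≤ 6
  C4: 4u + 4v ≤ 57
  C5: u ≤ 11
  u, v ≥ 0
Each vertex is the intersection of two constraint boundaries that also satisfies all remaining constraints:
  u = 0 and v = 0 → (0, 0)
  2u + 2v = 6 and v = 0 → (3, 0)
  2u + 2v = 6 and u = 0 → (0, 3)

Vertices: (0, 0), (3, 0), (0, 3)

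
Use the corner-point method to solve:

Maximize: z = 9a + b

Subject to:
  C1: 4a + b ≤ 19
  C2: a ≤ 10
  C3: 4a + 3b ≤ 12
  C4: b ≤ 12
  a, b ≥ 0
a = 3, b = 0, z = 27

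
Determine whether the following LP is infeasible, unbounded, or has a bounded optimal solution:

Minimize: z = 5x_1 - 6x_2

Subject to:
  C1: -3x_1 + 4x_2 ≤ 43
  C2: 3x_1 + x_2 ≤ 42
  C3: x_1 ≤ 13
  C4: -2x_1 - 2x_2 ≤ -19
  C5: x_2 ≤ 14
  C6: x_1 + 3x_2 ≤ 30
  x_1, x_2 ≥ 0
The point (0, 10) satisfies every constraint, so the LP is feasible; the constraints give x_1 ≤ 13 and x_2 ≤ 14, which with x_1, x_2 ≥ 0 keep the feasible region inside a bounded box. A feasible, bounded LP attains a finite optimum at a vertex.

Feasible with finite optimum z* = -60 at (0, 10).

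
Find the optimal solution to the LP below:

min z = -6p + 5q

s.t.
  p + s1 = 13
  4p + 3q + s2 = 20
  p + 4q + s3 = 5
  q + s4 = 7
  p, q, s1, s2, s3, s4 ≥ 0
Each vertex is the intersection of two constraint boundaries that also satisfies all remaining constraints:
  p = 0 and q = 0 → (0, 0)
  4p + 3q = 20 and p + 4q = 5 → (5, 0)
  p + 4q = 5 and p = 0 → (0, 1.25)

Evaluating z = -6p + 5q at each vertex:
  (0, 0): z = 0
  (5, 0): z = -30
  (0, 1.25): z = 6.25

The minimum is at (5, 0) with z = -30.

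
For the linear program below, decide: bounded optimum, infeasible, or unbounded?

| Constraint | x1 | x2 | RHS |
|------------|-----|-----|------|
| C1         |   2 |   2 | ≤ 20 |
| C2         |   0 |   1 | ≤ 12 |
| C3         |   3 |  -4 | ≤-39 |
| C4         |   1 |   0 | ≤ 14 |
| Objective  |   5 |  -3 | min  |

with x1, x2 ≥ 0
The point (0, 10) satisfies every constraint, so the LP is feasible; the constraints give x1 ≤ 14 and x2 ≤ 12, which with x1, x2 ≥ 0 keep the feasible region inside a bounded box. A feasible, bounded LP attains a finite optimum at a vertex.

Evaluating z = 5x1 - 3x2 at each vertex:
  (0, 9.75): z = -29.25
  (0.1429, 9.857): z = -28.86
  (0, 10): z = -30

Bounded optimum: z* = -30 at (0, 10).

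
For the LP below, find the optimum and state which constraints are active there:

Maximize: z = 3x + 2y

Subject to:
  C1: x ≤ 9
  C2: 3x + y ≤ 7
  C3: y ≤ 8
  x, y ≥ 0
Optimal: x = 0, y = 7
Slack at optimum:
  C1: slack = 9
  C2: slack = 0 (binding)
  C3: slack = 1
  x ≥ 0: x = 0 (binding)
  y ≥ 0: y = 7
Binding constraints: C2, x ≥ 0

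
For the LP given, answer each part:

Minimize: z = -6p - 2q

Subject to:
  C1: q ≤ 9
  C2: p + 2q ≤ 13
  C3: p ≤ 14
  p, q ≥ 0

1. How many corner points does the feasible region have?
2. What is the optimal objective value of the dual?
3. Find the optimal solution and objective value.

1. 3
2. -78 (by strong duality, equal to the primal optimum)
3. p = 13, q = 0, z = -78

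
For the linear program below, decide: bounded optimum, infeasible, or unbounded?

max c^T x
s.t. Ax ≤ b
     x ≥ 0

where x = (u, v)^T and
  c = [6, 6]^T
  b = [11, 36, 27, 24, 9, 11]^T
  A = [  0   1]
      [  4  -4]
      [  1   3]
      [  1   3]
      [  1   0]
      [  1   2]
The point (9, 1) satisfies every constraint, so the LP is feasible; the constraints give u ≤ 9 and v ≤ 11, which with u, v ≥ 0 keep the feasible region inside a bounded box. A feasible, bounded LP attains a finite optimum at a vertex.

Evaluating z = 6u + 6v at each vertex:
  (0, 0): z = 0
  (9, 0): z = 54
  (9, 1): z = 60
  (0, 5.5): z = 33

The LP has an optimal solution: (9, 1) with z = 60.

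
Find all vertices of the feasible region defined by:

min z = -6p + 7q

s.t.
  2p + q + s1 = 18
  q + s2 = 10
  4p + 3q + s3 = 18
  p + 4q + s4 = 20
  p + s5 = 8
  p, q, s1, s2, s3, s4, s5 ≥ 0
Each vertex is the intersection of two constraint boundaries that also satisfies all remaining constraints:
  p = 0 and q = 0 → (0, 0)
  4p + 3q = 18 and q = 0 → (4.5, 0)
  4p + 3q = 18 and p + 4q = 20 → (0.9231, 4.769)
  p + 4q = 20 and p = 0 → (0, 5)

Vertices: (0, 0), (4.5, 0), (0.9231, 4.769), (0, 5)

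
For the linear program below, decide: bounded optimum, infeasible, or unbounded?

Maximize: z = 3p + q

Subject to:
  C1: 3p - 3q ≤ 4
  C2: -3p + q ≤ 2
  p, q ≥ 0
Feasible point: (0, 0) satisfies every constraint, so the LP is feasible.
Direction d = (1, 1): for each constraint row a, a·d ≤ 0 —
  (3)(1) + (-3)(1) = 0 ≤ 0
  (-3)(1) + (1)(1) = -2 ≤ 0
and d ≥ 0, so (0, 0) + t·d stays feasible for every t ≥ 0. Along this ray z = 3p + q changes by 4 per unit t, so z → +∞.

The LP is unbounded; z can be made arbitrarily large.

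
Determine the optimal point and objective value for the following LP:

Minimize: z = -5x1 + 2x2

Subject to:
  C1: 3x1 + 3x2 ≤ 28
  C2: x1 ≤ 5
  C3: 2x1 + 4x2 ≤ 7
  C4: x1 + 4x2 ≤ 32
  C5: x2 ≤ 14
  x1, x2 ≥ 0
Each vertex is the intersection of two constraint boundaries that also satisfies all remaining constraints:
  x1 = 0 and x2 = 0 → (0, 0)
  2x1 + 4x2 = 7 and x2 = 0 → (3.5, 0)
  2x1 + 4x2 = 7 and x1 = 0 → (0, 1.75)

Evaluating z = -5x1 + 2x2 at each vertex:
  (0, 0): z = 0
  (3.5, 0): z = -17.5
  (0, 1.75): z = 3.5

The minimum is at (3.5, 0) with z = -17.5.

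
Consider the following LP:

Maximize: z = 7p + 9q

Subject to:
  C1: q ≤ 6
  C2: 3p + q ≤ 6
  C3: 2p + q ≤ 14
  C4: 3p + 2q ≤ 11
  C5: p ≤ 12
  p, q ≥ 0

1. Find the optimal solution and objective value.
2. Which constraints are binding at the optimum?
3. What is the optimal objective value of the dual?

1. p = 0, q = 5.5, z = 49.5
2. C4, p ≥ 0
3. 49.5 (by strong duality, equal to the primal optimum)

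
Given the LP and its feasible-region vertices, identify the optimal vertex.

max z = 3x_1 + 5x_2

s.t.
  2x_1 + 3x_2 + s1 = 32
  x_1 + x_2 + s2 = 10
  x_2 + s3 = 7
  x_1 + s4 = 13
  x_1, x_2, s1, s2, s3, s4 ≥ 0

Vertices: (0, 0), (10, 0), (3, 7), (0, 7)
(3, 7) with z = 44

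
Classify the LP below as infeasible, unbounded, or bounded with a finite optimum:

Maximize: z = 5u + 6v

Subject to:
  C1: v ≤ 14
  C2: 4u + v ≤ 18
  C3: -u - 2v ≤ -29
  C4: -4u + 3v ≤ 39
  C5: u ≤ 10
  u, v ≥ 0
The point (1, 14) satisfies every constraint, so the LP is feasible; the constraints give u ≤ 10 and v ≤ 14, which with u, v ≥ 0 keep the feasible region inside a bounded box. A feasible, bounded LP attains a finite optimum at a vertex.

Evaluating z = 5u + 6v at each vertex:
  (1, 14): z = 89

The LP has an optimal solution: (1, 14) with z = 89.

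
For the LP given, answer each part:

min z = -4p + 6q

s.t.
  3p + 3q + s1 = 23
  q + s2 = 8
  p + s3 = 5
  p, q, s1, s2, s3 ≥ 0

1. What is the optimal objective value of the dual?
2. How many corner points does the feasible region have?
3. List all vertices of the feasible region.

1. -20 (by strong duality, equal to the primal optimum)
2. 4
3. (0, 0), (5, 0), (5, 2.667), (0, 7.667)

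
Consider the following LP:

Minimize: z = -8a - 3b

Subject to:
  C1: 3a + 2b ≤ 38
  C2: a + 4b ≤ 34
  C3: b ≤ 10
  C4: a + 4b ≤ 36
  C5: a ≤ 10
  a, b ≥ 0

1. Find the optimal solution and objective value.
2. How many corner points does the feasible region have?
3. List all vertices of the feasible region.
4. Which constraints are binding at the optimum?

1. a = 10, b = 4, z = -92
2. 5
3. (0, 0), (10, 0), (10, 4), (8.4, 6.4), (0, 8.5)
4. C1, C5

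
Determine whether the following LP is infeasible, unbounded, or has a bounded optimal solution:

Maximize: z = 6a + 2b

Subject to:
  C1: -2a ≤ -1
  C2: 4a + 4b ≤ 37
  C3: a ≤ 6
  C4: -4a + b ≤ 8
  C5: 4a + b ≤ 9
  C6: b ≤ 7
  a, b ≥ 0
The point (0.5, 7) satisfies every constraint, so the LP is feasible; the constraints give a ≤ 6 and b ≤ 7, which with a, b ≥ 0 keep the feasible region inside a bounded box. A feasible, bounded LP attains a finite optimum at a vertex.

Bounded optimum: z* = 17 at (0.5, 7).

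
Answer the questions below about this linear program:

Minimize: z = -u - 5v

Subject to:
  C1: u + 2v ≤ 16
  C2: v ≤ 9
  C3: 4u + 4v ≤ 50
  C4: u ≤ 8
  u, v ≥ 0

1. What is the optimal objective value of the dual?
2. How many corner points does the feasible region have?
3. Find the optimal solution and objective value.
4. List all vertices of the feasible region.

1. -40 (by strong duality, equal to the primal optimum)
2. 4
3. u = 0, v = 8, z = -40
4. (0, 0), (8, 0), (8, 4), (0, 8)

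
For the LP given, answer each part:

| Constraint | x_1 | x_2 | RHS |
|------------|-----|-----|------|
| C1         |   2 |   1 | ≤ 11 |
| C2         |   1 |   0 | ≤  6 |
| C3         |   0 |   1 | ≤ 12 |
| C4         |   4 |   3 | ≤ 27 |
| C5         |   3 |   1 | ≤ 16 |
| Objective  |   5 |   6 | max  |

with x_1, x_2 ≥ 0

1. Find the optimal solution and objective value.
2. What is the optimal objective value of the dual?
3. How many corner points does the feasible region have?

1. x_1 = 0, x_2 = 9, z = 54
2. 54 (by strong duality, equal to the primal optimum)
3. 5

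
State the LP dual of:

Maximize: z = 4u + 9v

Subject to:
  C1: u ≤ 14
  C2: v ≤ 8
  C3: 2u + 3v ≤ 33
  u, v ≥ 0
Minimize: z = 14y1 + 8y2 + 33y3

Subject to:
  C1: -y1 - 2y3 ≤ -4
  C2: -y2 - 3y3 ≤ -9
  y1, y2, y3 ≥ 0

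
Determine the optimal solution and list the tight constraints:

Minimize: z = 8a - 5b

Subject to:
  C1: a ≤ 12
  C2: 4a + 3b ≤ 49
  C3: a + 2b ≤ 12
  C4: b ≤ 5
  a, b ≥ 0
Optimal: a = 0, b = 5
Binding: C4, a ≥ 0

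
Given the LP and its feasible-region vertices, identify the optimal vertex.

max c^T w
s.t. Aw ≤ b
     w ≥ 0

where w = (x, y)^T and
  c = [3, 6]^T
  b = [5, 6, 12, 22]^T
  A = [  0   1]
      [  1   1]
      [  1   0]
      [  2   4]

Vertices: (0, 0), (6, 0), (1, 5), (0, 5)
Evaluating z = 3x + 6y at each vertex:
  (0, 0): z = 0
  (6, 0): z = 18
  (1, 5): z = 33
  (0, 5): z = 30

The largest value is z = 33, attained at (1, 5).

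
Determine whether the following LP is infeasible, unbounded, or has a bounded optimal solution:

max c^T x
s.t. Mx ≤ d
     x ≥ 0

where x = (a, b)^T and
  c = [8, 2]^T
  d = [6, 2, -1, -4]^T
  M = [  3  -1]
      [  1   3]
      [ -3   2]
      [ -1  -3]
One constraint requires a + 3b ≤ 2, while the constraint -a - 3b ≤ -4 is equivalent to a + 3b ≥ 4. Together they would need 4 ≤ a + 3b ≤ 2, which is impossible since 4 > 2. No point satisfies all constraints.

Infeasible: no point satisfies all constraints simultaneously.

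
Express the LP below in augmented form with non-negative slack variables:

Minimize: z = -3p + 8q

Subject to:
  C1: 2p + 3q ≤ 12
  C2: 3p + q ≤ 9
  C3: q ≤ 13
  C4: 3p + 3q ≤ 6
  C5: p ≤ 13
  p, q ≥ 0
min z = -3p + 8q

s.t.
  2p + 3q + s1 = 12
  3p + q + s2 = 9
  q + s3 = 13
  3p + 3q + s4 = 6
  p + s5 = 13
  p, q, s1, s2, s3, s4, s5 ≥ 0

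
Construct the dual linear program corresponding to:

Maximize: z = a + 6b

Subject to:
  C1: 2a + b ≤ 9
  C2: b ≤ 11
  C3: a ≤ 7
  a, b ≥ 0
Minimize: z = 9y1 + 11y2 + 7y3

Subject to:
  C1: -2y1 - y3 ≤ -1
  C2: -y1 - y2 ≤ -6
  y1, y2, y3 ≥ 0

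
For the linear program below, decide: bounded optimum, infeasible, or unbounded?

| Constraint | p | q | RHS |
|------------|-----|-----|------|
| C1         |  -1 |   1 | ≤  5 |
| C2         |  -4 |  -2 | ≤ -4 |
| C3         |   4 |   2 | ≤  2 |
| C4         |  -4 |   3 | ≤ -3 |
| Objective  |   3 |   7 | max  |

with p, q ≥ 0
C3 requires 4p + 2q ≤ 2, while C2 (-4p - 2q ≤ -4) is equivalent to 4p + 2q ≥ 4. Together they would need 4 ≤ 4p + 2q ≤ 2, which is impossible since 4 > 2. No point satisfies all constraints.

The feasible region is empty; the LP is infeasible.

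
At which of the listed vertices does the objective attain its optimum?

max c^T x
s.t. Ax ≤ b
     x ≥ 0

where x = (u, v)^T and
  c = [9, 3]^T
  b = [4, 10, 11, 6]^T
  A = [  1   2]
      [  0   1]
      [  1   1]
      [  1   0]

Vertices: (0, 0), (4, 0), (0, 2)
Evaluating z = 9u + 3v at each vertex:
  (0, 0): z = 0
  (4, 0): z = 36
  (0, 2): z = 6

The largest value is z = 36, attained at (4, 0).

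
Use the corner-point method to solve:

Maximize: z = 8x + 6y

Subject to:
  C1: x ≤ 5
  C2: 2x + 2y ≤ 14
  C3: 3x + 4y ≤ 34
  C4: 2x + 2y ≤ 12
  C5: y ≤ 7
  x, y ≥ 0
Each vertex is the intersection of two constraint boundaries that also satisfies all remaining constraints:
  x = 0 and y = 0 → (0, 0)
  x = 5 and y = 0 → (5, 0)
  x = 5 and 2x + 2y = 12 → (5, 1)
  2x + 2y = 12 and x = 0 → (0, 6)

Evaluating z = 8x + 6y at each vertex:
  (0, 0): z = 0
  (5, 0): z = 40
  (5, 1): z = 46
  (0, 6): z = 36

The maximum is at (5, 1) with z = 46.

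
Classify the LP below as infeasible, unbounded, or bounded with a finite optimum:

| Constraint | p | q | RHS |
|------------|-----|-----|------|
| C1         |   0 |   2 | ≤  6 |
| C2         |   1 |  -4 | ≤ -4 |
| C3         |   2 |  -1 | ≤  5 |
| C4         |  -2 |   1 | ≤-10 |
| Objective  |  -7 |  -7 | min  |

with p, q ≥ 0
C3 requires 2p - q ≤ 5, while C4 (-2p + q ≤ -10) is equivalent to 2p - q ≥ 10. Together they would need 10 ≤ 2p - q ≤ 5, which is impossible since 10 > 5. No point satisfies all constraints.

Infeasible — the constraint set is empty.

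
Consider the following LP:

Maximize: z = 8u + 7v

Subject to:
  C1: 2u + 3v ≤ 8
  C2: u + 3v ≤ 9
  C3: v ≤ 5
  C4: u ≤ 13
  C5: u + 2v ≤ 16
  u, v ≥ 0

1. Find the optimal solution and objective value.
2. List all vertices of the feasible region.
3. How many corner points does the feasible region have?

1. u = 4, v = 0, z = 32
2. (0, 0), (4, 0), (0, 2.667)
3. 3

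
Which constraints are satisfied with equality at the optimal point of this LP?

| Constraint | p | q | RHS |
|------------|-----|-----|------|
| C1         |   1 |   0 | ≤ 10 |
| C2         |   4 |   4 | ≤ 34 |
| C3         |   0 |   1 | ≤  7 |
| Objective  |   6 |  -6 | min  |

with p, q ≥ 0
Optimal: p = 0, q = 7
Slack at optimum:
  C1: slack = 10
  C2: slack = 6
  C3: slack = 0 (binding)
  p ≥ 0: p = 0 (binding)
  q ≥ 0: q = 7
Binding constraints: C3, p ≥ 0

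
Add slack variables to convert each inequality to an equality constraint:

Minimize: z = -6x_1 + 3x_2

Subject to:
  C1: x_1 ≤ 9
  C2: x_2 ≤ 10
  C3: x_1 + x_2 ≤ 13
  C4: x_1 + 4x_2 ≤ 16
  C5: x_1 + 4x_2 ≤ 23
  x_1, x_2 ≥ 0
min z = -6x_1 + 3x_2

s.t.
  x_1 + s1 = 9
  x_2 + s2 = 10
  x_1 + x_2 + s3 = 13
  x_1 + 4x_2 + s4 = 16
  x_1 + 4x_2 + s5 = 23
  x_1, x_2, s1, s2, s3, s4, s5 ≥ 0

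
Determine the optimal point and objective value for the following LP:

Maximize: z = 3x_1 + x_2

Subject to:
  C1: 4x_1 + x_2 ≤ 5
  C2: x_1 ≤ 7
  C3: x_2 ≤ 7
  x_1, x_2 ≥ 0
x_1 = 0, x_2 = 5, z = 5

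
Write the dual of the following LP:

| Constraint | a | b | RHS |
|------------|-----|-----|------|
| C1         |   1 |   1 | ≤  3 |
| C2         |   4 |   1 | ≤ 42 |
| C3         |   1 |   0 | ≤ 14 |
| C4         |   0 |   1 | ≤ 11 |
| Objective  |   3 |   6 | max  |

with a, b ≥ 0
Minimize: z = 3y1 + 42y2 + 14y3 + 11y4

Subject to:
  C1: -y1 - 4y2 - y3 ≤ -3
  C2: -y1 - y2 - y4 ≤ -6
  y1, y2, y3, y4 ≥ 0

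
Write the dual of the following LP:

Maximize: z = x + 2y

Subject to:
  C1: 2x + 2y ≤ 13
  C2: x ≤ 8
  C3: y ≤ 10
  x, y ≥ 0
Minimize: z = 13y1 + 8y2 + 10y3

Subject to:
  C1: -2y1 - y2 ≤ -1
  C2: -2y1 - y3 ≤ -2
  y1, y2, y3 ≥ 0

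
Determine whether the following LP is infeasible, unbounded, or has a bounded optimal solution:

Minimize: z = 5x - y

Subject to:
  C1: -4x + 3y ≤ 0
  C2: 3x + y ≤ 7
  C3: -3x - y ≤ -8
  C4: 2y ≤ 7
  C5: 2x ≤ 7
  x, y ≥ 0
C2 requires 3x + y ≤ 7, while C3 (-3x - y ≤ -8) is equivalent to 3x + y ≥ 8. Together they would need 8 ≤ 3x + y ≤ 7, which is impossible since 8 > 7. No point satisfies all constraints.

Infeasible — the constraint set is empty.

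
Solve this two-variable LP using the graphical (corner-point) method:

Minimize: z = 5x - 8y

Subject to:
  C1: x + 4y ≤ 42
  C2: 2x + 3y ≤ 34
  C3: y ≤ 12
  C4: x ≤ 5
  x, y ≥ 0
Each vertex is the intersection of two constraint boundaries that also satisfies all remaining constraints:
  x = 0 and y = 0 → (0, 0)
  x = 5 and y = 0 → (5, 0)
  2x + 3y = 34 and x = 5 → (5, 8)
  x + 4y = 42 and 2x + 3y = 34 → (2, 10)
  x + 4y = 42 and x = 0 → (0, 10.5)

Evaluating z = 5x - 8y at each vertex:
  (0, 0): z = 0
  (5, 0): z = 25
  (5, 8): z = -39
  (2, 10): z = -70
  (0, 10.5): z = -84

The minimum is at (0, 10.5) with z = -84.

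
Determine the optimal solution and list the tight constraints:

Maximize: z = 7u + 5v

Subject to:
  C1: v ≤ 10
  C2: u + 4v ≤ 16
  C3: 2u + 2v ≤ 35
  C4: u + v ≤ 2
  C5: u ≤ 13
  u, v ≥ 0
Optimal: u = 2, v = 0
Binding: C4, v ≥ 0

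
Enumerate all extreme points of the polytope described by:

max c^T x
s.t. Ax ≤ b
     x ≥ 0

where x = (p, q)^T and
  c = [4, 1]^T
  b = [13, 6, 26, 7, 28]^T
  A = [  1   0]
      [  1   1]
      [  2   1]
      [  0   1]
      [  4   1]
Each vertex is the intersection of two constraint boundaries that also satisfies all remaining constraints:
  p = 0 and q = 0 → (0, 0)
  p + q = 6 and q = 0 → (6, 0)
  p + q = 6 and p = 0 → (0, 6)

Vertices: (0, 0), (6, 0), (0, 6)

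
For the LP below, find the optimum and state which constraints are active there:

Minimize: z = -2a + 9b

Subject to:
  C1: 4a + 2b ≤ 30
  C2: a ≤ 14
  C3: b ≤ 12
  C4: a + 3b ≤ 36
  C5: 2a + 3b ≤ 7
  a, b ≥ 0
Optimal: a = 3.5, b = 0
Binding: C5, b ≥ 0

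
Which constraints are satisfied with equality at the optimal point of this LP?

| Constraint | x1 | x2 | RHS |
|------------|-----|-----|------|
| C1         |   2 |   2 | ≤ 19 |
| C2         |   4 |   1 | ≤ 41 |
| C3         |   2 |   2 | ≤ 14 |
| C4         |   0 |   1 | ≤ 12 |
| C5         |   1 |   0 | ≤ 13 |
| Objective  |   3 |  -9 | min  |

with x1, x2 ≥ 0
Optimal: x1 = 0, x2 = 7
Binding: C3, x1 ≥ 0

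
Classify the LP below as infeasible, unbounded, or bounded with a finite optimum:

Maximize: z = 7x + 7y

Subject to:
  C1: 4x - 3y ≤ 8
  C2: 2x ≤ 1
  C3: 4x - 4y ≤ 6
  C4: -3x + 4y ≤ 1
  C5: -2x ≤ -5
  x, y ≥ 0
C2 requires 2x ≤ 1, while C5 (-2x ≤ -5) is equivalent to 2x ≥ 5. Together they would need 5 ≤ 2x ≤ 1, which is impossible since 5 > 1. No point satisfies all constraints.

Infeasible — the constraint set is empty.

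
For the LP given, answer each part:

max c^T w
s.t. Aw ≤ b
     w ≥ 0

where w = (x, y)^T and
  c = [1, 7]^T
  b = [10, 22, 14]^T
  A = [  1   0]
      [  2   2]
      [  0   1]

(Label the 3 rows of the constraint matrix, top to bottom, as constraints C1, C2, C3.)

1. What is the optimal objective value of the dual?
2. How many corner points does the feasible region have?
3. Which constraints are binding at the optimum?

1. 77 (by strong duality, equal to the primal optimum)
2. 4
3. C2, x ≥ 0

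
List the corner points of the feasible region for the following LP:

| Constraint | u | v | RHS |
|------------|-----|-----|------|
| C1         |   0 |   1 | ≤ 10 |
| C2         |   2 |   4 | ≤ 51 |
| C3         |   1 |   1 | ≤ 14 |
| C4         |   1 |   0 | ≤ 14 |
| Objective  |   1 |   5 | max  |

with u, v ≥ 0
Each vertex is the intersection of two constraint boundaries that also satisfies all remaining constraints:
  u = 0 and v = 0 → (0, 0)
  u + v = 14 and u = 14 → (14, 0)
  v = 10 and u + v = 14 → (4, 10)
  v = 10 and u = 0 → (0, 10)

Vertices: (0, 0), (14, 0), (4, 10), (0, 10)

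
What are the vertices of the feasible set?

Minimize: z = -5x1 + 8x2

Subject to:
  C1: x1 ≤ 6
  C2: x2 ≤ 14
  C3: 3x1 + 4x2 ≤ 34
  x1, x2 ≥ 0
Each vertex is the intersection of two constraint boundaries that also satisfies all remaining constraints:
  x1 = 0 and x2 = 0 → (0, 0)
  x1 = 6 and x2 = 0 → (6, 0)
  x1 = 6 and 3x1 + 4x2 = 34 → (6, 4)
  3x1 + 4x2 = 34 and x1 = 0 → (0, 8.5)

Vertices: (0, 0), (6, 0), (6, 4), (0, 8.5)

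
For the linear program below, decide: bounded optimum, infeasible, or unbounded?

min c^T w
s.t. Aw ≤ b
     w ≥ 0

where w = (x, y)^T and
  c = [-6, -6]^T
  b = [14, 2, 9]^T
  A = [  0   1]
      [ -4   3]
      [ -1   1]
Feasible point: (0, 0) satisfies every constraint, so the LP is feasible.
Direction d = (1, 0): for each constraint row a, a·d ≤ 0 —
  (0)(1) + (1)(0) = 0 ≤ 0
  (-4)(1) + (3)(0) = -4 ≤ 0
  (-1)(1) + (1)(0) = -1 ≤ 0
and d ≥ 0, so (0, 0) + t·d stays feasible for every t ≥ 0. Along this ray z = -6x - 6y changes by -6 per unit t, so z → −∞.

The LP is unbounded; z can be made arbitrarily small.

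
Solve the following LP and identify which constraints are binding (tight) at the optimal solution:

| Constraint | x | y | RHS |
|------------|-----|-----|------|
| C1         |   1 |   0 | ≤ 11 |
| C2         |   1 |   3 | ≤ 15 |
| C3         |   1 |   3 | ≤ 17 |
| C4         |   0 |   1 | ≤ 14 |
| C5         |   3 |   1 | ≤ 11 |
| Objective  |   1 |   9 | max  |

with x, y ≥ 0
Optimal: x = 0, y = 5
Binding: C2, x ≥ 0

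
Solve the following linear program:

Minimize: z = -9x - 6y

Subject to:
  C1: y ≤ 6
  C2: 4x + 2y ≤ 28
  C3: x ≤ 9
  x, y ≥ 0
Each vertex is the intersection of two constraint boundaries that also satisfies all remaining constraints:
  x = 0 and y = 0 → (0, 0)
  4x + 2y = 28 and y = 0 → (7, 0)
  y = 6 and 4x + 2y = 28 → (4, 6)
  y = 6 and x = 0 → (0, 6)

Evaluating z = -9x - 6y at each vertex:
  (0, 0): z = 0
  (7, 0): z = -63
  (4, 6): z = -72
  (0, 6): z = -36

The minimum is at (4, 6) with z = -72.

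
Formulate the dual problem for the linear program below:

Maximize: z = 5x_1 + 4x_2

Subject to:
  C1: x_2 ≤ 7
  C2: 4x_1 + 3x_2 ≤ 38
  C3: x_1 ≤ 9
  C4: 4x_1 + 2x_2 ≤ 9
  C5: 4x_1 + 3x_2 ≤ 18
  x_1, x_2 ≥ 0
Minimize: z = 7y1 + 38y2 + 9y3 + 9y4 + 18y5

Subject to:
  C1: -4y2 - y3 - 4y4 - 4y5 ≤ -5
  C2: -y1 - 3y2 - 2y4 - 3y5 ≤ -4
  y1, y2, y3, y4, y5 ≥ 0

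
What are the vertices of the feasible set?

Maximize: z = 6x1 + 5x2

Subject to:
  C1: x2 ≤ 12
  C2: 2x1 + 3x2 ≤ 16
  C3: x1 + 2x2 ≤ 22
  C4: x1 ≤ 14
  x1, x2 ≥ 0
Each vertex is the intersection of two constraint boundaries that also satisfies all remaining constraints:
  x1 = 0 and x2 = 0 → (0, 0)
  2x1 + 3x2 = 16 and x2 = 0 → (8, 0)
  2x1 + 3x2 = 16 and x1 = 0 → (0, 5.333)

Vertices: (0, 0), (8, 0), (0, 5.333)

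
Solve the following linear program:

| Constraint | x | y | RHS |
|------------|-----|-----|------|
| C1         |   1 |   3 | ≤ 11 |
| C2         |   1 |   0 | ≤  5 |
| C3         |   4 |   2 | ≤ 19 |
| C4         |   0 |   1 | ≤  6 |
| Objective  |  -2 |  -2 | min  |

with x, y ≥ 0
Each vertex is the intersection of two constraint boundaries that also satisfies all remaining constraints:
  x = 0 and y = 0 → (0, 0)
  4x + 2y = 19 and y = 0 → (4.75, 0)
  x + 3y = 11 and 4x + 2y = 19 → (3.5, 2.5)
  x + 3y = 11 and x = 0 → (0, 3.667)

Evaluating z = -2x - 2y at each vertex:
  (0, 0): z = 0
  (4.75, 0): z = -9.5
  (3.5, 2.5): z = -12
  (0, 3.667): z = -7.333

The minimum is at (3.5, 2.5) with z = -12.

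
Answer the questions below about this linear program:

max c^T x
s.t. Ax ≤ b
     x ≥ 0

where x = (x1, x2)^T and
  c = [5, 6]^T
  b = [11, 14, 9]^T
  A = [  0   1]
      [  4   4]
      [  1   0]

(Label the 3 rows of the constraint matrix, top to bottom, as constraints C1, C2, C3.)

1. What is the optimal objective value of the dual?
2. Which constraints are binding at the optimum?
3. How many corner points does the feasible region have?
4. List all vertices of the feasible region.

1. 21 (by strong duality, equal to the primal optimum)
2. C2, x1 ≥ 0
3. 3
4. (0, 0), (3.5, 0), (0, 3.5)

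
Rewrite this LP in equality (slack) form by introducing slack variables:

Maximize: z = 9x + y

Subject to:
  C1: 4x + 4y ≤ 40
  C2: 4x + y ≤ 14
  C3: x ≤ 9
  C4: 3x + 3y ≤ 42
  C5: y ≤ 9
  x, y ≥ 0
max z = 9x + y

s.t.
  4x + 4y + s1 = 40
  4x + y + s2 = 14
  x + s3 = 9
  3x + 3y + s4 = 42
  y + s5 = 9
  x, y, s1, s2, s3, s4, s5 ≥ 0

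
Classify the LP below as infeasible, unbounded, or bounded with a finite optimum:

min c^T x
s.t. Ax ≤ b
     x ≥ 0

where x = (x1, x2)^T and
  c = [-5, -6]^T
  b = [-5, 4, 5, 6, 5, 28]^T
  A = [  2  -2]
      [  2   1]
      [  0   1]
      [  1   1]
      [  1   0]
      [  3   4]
The point (0, 4) satisfies every constraint, so the LP is feasible; the constraints give x1 ≤ 5 and x2 ≤ 5, which with x1, x2 ≥ 0 keep the feasible region inside a bounded box. A feasible, bounded LP attains a finite optimum at a vertex.

Evaluating z = -5x1 - 6x2 at each vertex:
  (0, 2.5): z = -15
  (0.5, 3): z = -20.5
  (0, 4): z = -24

The LP has an optimal solution: (0, 4) with z = -24.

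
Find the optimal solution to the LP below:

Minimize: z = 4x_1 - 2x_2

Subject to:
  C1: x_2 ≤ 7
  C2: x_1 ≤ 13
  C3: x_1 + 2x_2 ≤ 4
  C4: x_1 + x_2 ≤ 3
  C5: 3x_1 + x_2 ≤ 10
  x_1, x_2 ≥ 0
Each vertex is the intersection of two constraint boundaries that also satisfies all remaining constraints:
  x_1 = 0 and x_2 = 0 → (0, 0)
  x_1 + x_2 = 3 and x_2 = 0 → (3, 0)
  x_1 + 2x_2 = 4 and x_1 + x_2 = 3 → (2, 1)
  x_1 + 2x_2 = 4 and x_1 = 0 → (0, 2)

Evaluating z = 4x_1 - 2x_2 at each vertex:
  (0, 0): z = 0
  (3, 0): z = 12
  (2, 1): z = 6
  (0, 2): z = -4

The minimum is at (0, 2) with z = -4.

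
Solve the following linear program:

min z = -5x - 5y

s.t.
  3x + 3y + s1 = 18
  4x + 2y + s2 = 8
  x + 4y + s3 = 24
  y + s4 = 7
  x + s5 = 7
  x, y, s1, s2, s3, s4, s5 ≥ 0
x = 0, y = 4, z = -20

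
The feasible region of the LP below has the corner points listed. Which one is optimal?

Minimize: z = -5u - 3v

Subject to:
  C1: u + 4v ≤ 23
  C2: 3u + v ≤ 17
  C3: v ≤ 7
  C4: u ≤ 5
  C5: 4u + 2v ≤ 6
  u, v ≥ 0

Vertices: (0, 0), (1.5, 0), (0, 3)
Evaluating z = -5u - 3v at each vertex:
  (0, 0): z = 0
  (1.5, 0): z = -7.5
  (0, 3): z = -9

The smallest value is z = -9, attained at (0, 3).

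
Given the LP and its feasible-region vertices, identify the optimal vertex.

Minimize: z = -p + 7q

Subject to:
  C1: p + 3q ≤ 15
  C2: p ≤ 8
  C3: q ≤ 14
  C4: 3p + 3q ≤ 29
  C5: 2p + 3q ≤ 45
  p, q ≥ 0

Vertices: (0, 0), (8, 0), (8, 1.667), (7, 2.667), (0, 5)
Evaluating z = -p + 7q at each vertex:
  (0, 0): z = 0
  (8, 0): z = -8
  (8, 1.667): z = 3.667
  (7, 2.667): z = 11.67
  (0, 5): z = 35

The smallest value is z = -8, attained at (8, 0).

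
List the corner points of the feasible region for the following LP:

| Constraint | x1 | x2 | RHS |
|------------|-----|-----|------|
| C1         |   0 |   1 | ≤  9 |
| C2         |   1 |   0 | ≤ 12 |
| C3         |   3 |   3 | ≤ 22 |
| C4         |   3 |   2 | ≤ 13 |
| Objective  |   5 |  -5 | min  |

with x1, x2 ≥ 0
Each vertex is the intersection of two constraint boundaries that also satisfies all remaining constraints:
  x1 = 0 and x2 = 0 → (0, 0)
  3x1 + 2x2 = 13 and x2 = 0 → (4.333, 0)
  3x1 + 2x2 = 13 and x1 = 0 → (0, 6.5)

Vertices: (0, 0), (4.333, 0), (0, 6.5)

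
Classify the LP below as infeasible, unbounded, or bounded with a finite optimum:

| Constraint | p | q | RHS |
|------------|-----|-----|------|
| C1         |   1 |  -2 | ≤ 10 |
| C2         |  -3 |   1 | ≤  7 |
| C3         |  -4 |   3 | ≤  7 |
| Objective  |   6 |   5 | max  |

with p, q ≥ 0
Feasible point: (0, 0) satisfies every constraint, so the LP is feasible.
Direction d = (1, 1): for each constraint row a, a·d ≤ 0 —
  (1)(1) + (-2)(1) = -1 ≤ 0
  (-3)(1) + (1)(1) = -2 ≤ 0
  (-4)(1) + (3)(1) = -1 ≤ 0
and d ≥ 0, so (0, 0) + t·d stays feasible for every t ≥ 0. Along this ray z = 6p + 5q changes by 11 per unit t, so z → +∞.

Unbounded — the objective can increase without bound over the feasible region.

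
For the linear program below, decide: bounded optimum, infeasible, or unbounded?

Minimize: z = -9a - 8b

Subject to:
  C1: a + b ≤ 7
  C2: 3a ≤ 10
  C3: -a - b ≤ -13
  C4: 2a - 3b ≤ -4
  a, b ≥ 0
C1 requires a + b ≤ 7, while C3 (-a - b ≤ -13) is equivalent to a + b ≥ 13. Together they would need 13 ≤ a + b ≤ 7, which is impossible since 13 > 7. No point satisfies all constraints.

Infeasible: no point satisfies all constraints simultaneously.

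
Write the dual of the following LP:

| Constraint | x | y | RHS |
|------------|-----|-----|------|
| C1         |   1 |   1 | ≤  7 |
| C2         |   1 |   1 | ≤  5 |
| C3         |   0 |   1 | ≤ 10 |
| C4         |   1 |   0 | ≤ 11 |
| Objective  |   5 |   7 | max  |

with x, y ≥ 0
Minimize: z = 7y1 + 5y2 + 10y3 + 11y4

Subject to:
  C1: -y1 - y2 - y4 ≤ -5
  C2: -y1 - y2 - y3 ≤ -7
  y1, y2, y3, y4 ≥ 0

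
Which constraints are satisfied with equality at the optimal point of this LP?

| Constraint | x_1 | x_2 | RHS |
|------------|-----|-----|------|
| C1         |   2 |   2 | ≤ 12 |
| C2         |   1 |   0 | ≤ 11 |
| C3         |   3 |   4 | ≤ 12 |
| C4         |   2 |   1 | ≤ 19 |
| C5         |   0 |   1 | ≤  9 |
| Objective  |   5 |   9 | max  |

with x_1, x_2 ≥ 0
Optimal: x_1 = 0, x_2 = 3
Slack at optimum:
  C1: slack = 6
  C2: slack = 11
  C3: slack = 0 (binding)
  C4: slack = 16
  C5: slack = 6
  x_1 ≥ 0: x_1 = 0 (binding)
  x_2 ≥ 0: x_2 = 3
Binding constraints: C3, x_1 ≥ 0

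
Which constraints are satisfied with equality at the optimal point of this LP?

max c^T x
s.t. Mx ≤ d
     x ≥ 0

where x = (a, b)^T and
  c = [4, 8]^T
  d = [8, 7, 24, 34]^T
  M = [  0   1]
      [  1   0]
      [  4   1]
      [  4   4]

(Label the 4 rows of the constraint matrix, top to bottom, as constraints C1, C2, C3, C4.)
Optimal: a = 0.5, b = 8
Binding: C1, C4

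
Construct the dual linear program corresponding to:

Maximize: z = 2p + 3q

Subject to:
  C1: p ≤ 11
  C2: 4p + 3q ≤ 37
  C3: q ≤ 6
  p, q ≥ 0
Minimize: z = 11y1 + 37y2 + 6y3

Subject to:
  C1: -y1 - 4y2 ≤ -2
  C2: -3y2 - y3 ≤ -3
  y1, y2, y3 ≥ 0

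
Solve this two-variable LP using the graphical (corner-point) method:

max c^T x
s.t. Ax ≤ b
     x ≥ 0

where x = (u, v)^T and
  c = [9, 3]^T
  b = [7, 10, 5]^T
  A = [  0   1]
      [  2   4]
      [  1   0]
Each vertex is the intersection of two constraint boundaries that also satisfies all remaining constraints:
  u = 0 and v = 0 → (0, 0)
  2u + 4v = 10 and u = 5 → (5, 0)
  2u + 4v = 10 and u = 0 → (0, 2.5)

Evaluating z = 9u + 3v at each vertex:
  (0, 0): z = 0
  (5, 0): z = 45
  (0, 2.5): z = 7.5

The maximum is at (5, 0) with z = 45.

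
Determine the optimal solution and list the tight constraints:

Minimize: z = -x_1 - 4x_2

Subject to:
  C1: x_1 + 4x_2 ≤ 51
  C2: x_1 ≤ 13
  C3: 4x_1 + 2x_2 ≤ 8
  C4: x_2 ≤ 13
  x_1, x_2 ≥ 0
Optimal: x_1 = 0, x_2 = 4
Binding: C3, x_1 ≥ 0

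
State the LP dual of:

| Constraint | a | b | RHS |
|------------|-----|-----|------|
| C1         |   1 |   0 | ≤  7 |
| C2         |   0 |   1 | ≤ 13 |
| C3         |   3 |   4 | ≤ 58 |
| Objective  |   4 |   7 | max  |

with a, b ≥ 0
Minimize: z = 7y1 + 13y2 + 58y3

Subject to:
  C1: -y1 - 3y3 ≤ -4
  C2: -y2 - 4y3 ≤ -7
  y1, y2, y3 ≥ 0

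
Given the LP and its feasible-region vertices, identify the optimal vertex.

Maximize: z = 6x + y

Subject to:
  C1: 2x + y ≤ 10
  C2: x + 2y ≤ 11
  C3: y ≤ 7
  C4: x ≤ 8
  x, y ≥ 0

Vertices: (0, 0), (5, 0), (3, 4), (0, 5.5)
Evaluating z = 6x + y at each vertex:
  (0, 0): z = 0
  (5, 0): z = 30
  (3, 4): z = 22
  (0, 5.5): z = 5.5

The largest value is z = 30, attained at (5, 0).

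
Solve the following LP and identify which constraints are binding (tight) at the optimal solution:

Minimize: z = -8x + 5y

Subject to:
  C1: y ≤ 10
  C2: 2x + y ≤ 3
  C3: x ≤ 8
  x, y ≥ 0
Optimal: x = 1.5, y = 0
Slack at optimum:
  C1: slack = 10
  C2: slack = 0 (binding)
  C3: slack = 6.5
  x ≥ 0: x = 1.5
  y ≥ 0: y = 0 (binding)
Binding constraints: C2, y ≥ 0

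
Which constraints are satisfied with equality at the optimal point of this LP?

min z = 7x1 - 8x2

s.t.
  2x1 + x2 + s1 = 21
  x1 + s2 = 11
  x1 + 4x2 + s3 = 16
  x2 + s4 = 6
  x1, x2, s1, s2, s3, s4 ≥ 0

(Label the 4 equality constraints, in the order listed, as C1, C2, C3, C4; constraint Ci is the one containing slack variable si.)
Optimal: x1 = 0, x2 = 4
Binding: C3, x1 ≥ 0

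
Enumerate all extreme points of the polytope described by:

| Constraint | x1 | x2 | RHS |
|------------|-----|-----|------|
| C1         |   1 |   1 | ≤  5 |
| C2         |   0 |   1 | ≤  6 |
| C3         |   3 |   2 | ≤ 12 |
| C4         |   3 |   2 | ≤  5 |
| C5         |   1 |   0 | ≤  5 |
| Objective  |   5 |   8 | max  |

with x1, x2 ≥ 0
Each vertex is the intersection of two constraint boundaries that also satisfies all remaining constraints:
  x1 = 0 and x2 = 0 → (0, 0)
  3x1 + 2x2 = 5 and x2 = 0 → (1.667, 0)
  3x1 + 2x2 = 5 and x1 = 0 → (0, 2.5)

Vertices: (0, 0), (1.667, 0), (0, 2.5)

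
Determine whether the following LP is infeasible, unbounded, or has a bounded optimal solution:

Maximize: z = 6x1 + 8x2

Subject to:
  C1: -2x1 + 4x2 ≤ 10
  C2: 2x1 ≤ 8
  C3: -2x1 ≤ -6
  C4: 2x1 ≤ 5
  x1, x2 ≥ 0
C4 requires 2x1 ≤ 5, while C3 (-2x1 ≤ -6) is equivalent to 2x1 ≥ 6. Together they would need 6 ≤ 2x1 ≤ 5, which is impossible since 6 > 5. No point satisfies all constraints.

The feasible region is empty; the LP is infeasible.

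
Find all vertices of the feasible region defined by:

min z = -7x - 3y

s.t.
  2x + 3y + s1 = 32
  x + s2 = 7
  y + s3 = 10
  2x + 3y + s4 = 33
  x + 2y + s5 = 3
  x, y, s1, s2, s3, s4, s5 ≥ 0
Each vertex is the intersection of two constraint boundaries that also satisfies all remaining constraints:
  x = 0 and y = 0 → (0, 0)
  x + 2y = 3 and y = 0 → (3, 0)
  x + 2y = 3 and x = 0 → (0, 1.5)

Vertices: (0, 0), (3, 0), (0, 1.5)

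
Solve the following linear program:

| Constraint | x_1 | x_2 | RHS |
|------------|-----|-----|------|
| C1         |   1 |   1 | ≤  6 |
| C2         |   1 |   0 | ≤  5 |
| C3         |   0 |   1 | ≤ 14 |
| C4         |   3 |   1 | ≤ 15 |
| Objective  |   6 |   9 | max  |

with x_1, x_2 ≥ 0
x_1 = 0, x_2 = 6, z = 54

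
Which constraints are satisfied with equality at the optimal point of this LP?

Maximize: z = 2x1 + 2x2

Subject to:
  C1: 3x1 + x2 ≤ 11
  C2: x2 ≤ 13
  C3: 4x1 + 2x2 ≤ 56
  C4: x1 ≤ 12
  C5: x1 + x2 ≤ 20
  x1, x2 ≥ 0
Optimal: x1 = 0, x2 = 11
Slack at optimum:
  C1: slack = 0 (binding)
  C2: slack = 2
  C3: slack = 34
  C4: slack = 12
  C5: slack = 9
  x1 ≥ 0: x1 = 0 (binding)
  x2 ≥ 0: x2 = 11
Binding constraints: C1, x1 ≥ 0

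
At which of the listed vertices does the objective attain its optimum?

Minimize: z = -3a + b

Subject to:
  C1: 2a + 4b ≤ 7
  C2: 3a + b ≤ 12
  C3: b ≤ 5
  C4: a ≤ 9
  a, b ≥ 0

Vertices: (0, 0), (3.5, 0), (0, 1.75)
Evaluating z = -3a + b at each vertex:
  (0, 0): z = 0
  (3.5, 0): z = -10.5
  (0, 1.75): z = 1.75

The smallest value is z = -10.5, attained at (3.5, 0).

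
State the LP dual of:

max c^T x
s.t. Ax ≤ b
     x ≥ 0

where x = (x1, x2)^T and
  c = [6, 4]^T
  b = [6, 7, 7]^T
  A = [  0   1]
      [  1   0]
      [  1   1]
Minimize: z = 6y1 + 7y2 + 7y3

Subject to:
  C1: -y2 - y3 ≤ -6
  C2: -y1 - y3 ≤ -4
  y1, y2, y3 ≥ 0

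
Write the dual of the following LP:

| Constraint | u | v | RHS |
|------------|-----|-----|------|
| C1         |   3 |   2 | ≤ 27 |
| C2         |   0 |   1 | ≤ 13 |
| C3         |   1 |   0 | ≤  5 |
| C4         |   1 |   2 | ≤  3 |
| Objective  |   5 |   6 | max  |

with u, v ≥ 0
Minimize: z = 27y1 + 13y2 + 5y3 + 3y4

Subject to:
  C1: -3y1 - y3 - y4 ≤ -5
  C2: -2y1 - y2 - 2y4 ≤ -6
  y1, y2, y3, y4 ≥ 0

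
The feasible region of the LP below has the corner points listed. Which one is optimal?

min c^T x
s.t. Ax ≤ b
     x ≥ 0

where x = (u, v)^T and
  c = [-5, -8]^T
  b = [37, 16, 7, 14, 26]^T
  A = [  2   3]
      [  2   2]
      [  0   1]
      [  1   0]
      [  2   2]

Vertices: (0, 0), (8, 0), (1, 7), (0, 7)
Evaluating z = -5u - 8v at each vertex:
  (0, 0): z = 0
  (8, 0): z = -40
  (1, 7): z = -61
  (0, 7): z = -56

The smallest value is z = -61, attained at (1, 7).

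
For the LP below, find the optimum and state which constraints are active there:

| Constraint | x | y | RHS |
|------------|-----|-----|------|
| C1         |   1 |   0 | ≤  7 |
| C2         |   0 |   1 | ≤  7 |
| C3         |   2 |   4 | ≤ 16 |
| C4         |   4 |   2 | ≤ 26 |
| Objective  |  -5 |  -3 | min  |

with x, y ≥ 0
Optimal: x = 6, y = 1
Slack at optimum:
  C1: slack = 1
  C2: slack = 6
  C3: slack = 0 (binding)
  C4: slack = 0 (binding)
  x ≥ 0: x = 6
  y ≥ 0: y = 1
Binding constraints: C3, C4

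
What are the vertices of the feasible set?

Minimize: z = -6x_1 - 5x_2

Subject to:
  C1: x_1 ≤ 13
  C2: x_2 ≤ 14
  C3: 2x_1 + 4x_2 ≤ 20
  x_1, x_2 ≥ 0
Each vertex is the intersection of two constraint boundaries that also satisfies all remaining constraints:
  x_1 = 0 and x_2 = 0 → (0, 0)
  2x_1 + 4x_2 = 20 and x_2 = 0 → (10, 0)
  2x_1 + 4x_2 = 20 and x_1 = 0 → (0, 5)

Vertices: (0, 0), (10, 0), (0, 5)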